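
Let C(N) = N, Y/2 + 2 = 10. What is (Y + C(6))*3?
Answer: 66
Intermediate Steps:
Y = 16 (Y = -4 + 2*10 = -4 + 20 = 16)
(Y + C(6))*3 = (16 + 6)*3 = 22*3 = 66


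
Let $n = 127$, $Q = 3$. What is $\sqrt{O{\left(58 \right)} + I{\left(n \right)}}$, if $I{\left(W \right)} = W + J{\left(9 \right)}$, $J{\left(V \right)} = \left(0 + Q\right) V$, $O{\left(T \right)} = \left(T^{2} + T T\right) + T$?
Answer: $2 \sqrt{1735} \approx 83.307$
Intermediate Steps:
$O{\left(T \right)} = T + 2 T^{2}$ ($O{\left(T \right)} = \left(T^{2} + T^{2}\right) + T = 2 T^{2} + T = T + 2 T^{2}$)
$J{\left(V \right)} = 3 V$ ($J{\left(V \right)} = \left(0 + 3\right) V = 3 V$)
$I{\left(W \right)} = 27 + W$ ($I{\left(W \right)} = W + 3 \cdot 9 = W + 27 = 27 + W$)
$\sqrt{O{\left(58 \right)} + I{\left(n \right)}} = \sqrt{58 \left(1 + 2 \cdot 58\right) + \left(27 + 127\right)} = \sqrt{58 \left(1 + 116\right) + 154} = \sqrt{58 \cdot 117 + 154} = \sqrt{6786 + 154} = \sqrt{6940} = 2 \sqrt{1735}$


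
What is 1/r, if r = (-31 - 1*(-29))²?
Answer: ¼ ≈ 0.25000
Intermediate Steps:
r = 4 (r = (-31 + 29)² = (-2)² = 4)
1/r = 1/4 = ¼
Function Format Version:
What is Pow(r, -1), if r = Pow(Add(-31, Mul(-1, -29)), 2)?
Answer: Rational(1, 4) ≈ 0.25000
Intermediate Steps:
r = 4 (r = Pow(Add(-31, 29), 2) = Pow(-2, 2) = 4)
Pow(r, -1) = Pow(4, -1) = Rational(1, 4)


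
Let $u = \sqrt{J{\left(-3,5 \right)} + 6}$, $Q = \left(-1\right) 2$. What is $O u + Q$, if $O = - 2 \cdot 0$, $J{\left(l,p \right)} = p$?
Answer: $-2$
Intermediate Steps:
$Q = -2$
$u = \sqrt{11}$ ($u = \sqrt{5 + 6} = \sqrt{11} \approx 3.3166$)
$O = 0$ ($O = \left(-1\right) 0 = 0$)
$O u + Q = 0 \sqrt{11} - 2 = 0 - 2 = -2$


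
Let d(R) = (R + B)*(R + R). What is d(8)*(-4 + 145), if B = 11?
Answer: 42864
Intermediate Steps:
d(R) = 2*R*(11 + R) (d(R) = (R + 11)*(R + R) = (11 + R)*(2*R) = 2*R*(11 + R))
d(8)*(-4 + 145) = (2*8*(11 + 8))*(-4 + 145) = (2*8*19)*141 = 304*141 = 42864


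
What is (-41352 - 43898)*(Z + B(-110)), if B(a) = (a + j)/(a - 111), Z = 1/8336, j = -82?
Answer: -68231244125/921128 ≈ -74074.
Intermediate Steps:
Z = 1/8336 ≈ 0.00011996
B(a) = (-82 + a)/(-111 + a) (B(a) = (a - 82)/(a - 111) = (-82 + a)/(-111 + a))
(-41352 - 43898)*(Z + B(-110)) = (-41352 - 43898)*(1/8336 + (-82 - 110)/(-111 - 110)) = -85250*(1/8336 - 192/(-221)) = -85250*(1/8336 - 1/221*(-192)) = -85250*(1/8336 + 192/221) = -85250*1600733/1842256 = -68231244125/921128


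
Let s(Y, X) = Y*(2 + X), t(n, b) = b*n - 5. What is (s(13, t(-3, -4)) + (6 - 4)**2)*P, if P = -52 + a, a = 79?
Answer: 3267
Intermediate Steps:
t(n, b) = -5 + b*n
P = 27 (P = -52 + 79 = 27)
(s(13, t(-3, -4)) + (6 - 4)**2)*P = (13*(2 + (-5 - 4*(-3))) + (6 - 4)**2)*27 = (13*(2 + (-5 + 12)) + 2**2)*27 = (13*(2 + 7) + 4)*27 = (13*9 + 4)*27 = (117 + 4)*27 = 121*27 = 3267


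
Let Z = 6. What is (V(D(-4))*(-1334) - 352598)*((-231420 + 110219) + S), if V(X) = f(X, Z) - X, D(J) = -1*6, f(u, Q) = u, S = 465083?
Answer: -121252105436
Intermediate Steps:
D(J) = -6
V(X) = 0 (V(X) = X - X = 0)
(V(D(-4))*(-1334) - 352598)*((-231420 + 110219) + S) = (0*(-1334) - 352598)*((-231420 + 110219) + 465083) = (0 - 352598)*(-121201 + 465083) = -352598*343882 = -121252105436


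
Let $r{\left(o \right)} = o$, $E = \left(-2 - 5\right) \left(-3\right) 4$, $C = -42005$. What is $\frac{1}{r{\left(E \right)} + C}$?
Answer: $- \frac{1}{41921} \approx -2.3854 \cdot 10^{-5}$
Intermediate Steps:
$E = 84$ ($E = \left(-2 - 5\right) \left(-3\right) 4 = \left(-7\right) \left(-3\right) 4 = 21 \cdot 4 = 84$)
$\frac{1}{r{\left(E \right)} + C} = \frac{1}{84 - 42005} = \frac{1}{-41921} = - \frac{1}{41921}$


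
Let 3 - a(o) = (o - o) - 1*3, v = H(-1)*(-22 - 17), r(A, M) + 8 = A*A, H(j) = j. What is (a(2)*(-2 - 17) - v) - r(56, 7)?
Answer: -3281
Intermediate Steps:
r(A, M) = -8 + A² (r(A, M) = -8 + A*A = -8 + A²)
v = 39 (v = -(-22 - 17) = -1*(-39) = 39)
a(o) = 6 (a(o) = 3 - ((o - o) - 1*3) = 3 - (0 - 3) = 3 - 1*(-3) = 3 + 3 = 6)
(a(2)*(-2 - 17) - v) - r(56, 7) = (6*(-2 - 17) - 1*39) - (-8 + 56²) = (6*(-19) - 39) - (-8 + 3136) = (-114 - 39) - 1*3128 = -153 - 3128 = -3281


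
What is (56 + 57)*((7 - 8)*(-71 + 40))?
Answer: 3503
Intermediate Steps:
(56 + 57)*((7 - 8)*(-71 + 40)) = 113*(-1*(-31)) = 113*31 = 3503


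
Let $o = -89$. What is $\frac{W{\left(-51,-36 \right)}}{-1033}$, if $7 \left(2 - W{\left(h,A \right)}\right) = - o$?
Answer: $\frac{75}{7231} \approx 0.010372$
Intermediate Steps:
$W{\left(h,A \right)} = - \frac{75}{7}$ ($W{\left(h,A \right)} = 2 - \frac{\left(-1\right) \left(-89\right)}{7} = 2 - \frac{89}{7} = - \frac{75}{7}$)
$\frac{W{\left(-51,-36 \right)}}{-1033} = - \frac{75}{7 \left(-1033\right)} = \left(- \frac{75}{7}\right) \left(- \frac{1}{1033}\right) = \frac{75}{7231}$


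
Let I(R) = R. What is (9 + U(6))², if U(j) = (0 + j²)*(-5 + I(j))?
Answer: 2025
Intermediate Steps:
U(j) = j²*(-5 + j) (U(j) = (0 + j²)*(-5 + j) = j²*(-5 + j))
(9 + U(6))² = (9 + 6²*(-5 + 6))² = (9 + 36*1)² = (9 + 36)² = 45² = 2025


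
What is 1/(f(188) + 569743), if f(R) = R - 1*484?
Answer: 1/569447 ≈ 1.7561e-6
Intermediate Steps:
f(R) = -484 + R (f(R) = R - 484 = -484 + R)
1/(f(188) + 569743) = 1/((-484 + 188) + 569743) = 1/(-296 + 569743) = 1/569447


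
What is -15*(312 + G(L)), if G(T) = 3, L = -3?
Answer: -4725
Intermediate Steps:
-15*(312 + G(L)) = -15*(312 + 3) = -15*315 = -4725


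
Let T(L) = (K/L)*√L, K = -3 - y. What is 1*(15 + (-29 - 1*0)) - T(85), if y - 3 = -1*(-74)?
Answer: -14 + 16*√85/17 ≈ -5.3228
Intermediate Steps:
y = 77 (y = 3 - 1*(-74) = 3 + 74 = 77)
K = -80 (K = -3 - 1*77 = -3 - 77 = -80)
T(L) = -80/√L (T(L) = (-80/L)*√L = -80/√L)
1*(15 + (-29 - 1*0)) - T(85) = 1*(15 + (-29 - 1*0)) - (-80)/√85 = 1*(15 + (-29 + 0)) - (-80)*√85/85 = 1*(15 - 29) - (-16)*√85/17 = 1*(-14) + 16*√85/17 = -14 + 16*√85/17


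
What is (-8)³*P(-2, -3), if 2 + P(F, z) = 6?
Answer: -2048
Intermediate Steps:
P(F, z) = 4 (P(F, z) = -2 + 6 = 4)
(-8)³*P(-2, -3) = (-8)³*4 = -512*4 = -2048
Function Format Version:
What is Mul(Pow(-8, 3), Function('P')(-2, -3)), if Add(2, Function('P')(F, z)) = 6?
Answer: -2048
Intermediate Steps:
Function('P')(F, z) = 4 (Function('P')(F, z) = Add(-2, 6) = 4)
Mul(Pow(-8, 3), Function('P')(-2, -3)) = Mul(Pow(-8, 3), 4) = Mul(-512, 4) = -2048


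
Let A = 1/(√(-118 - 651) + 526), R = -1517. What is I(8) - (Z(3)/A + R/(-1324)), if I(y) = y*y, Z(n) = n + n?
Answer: (-2160249886*I + 83219*√769)/(1324*(√769 + 526*I)) ≈ -3093.1 - 166.39*I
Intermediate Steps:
Z(n) = 2*n
A = 1/(526 + I*√769) (A = 1/(√(-769) + 526) = 1/(I*√769 + 526) = 1/(526 + I*√769) ≈ 0.0018959 - 9.9951e-5*I)
I(y) = y²
I(8) - (Z(3)/A + R/(-1324)) = 8² - ((2*3)/(526/277445 - I*√769/277445) - 1517/(-1324)) = 64 - (6/(526/277445 - I*√769/277445) - 1517*(-1/1324)) = 64 - (6/(526/277445 - I*√769/277445) + 1517/1324) = 64 - (1517/1324 + 6/(526/277445 - I*√769/277445)) = 64 + (-1517/1324 - 6/(526/277445 - I*√769/277445)) = 83219/1324 - 6/(526/277445 - I*√769/277445)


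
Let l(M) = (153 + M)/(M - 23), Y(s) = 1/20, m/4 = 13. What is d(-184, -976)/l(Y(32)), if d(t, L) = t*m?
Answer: 4391712/3061 ≈ 1434.7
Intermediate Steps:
m = 52 (m = 4*13 = 52)
d(t, L) = 52*t (d(t, L) = t*52 = 52*t)
Y(s) = 1/20
l(M) = (153 + M)/(-23 + M)
d(-184, -976)/l(Y(32)) = (52*(-184))/(((153 + 1/20)/(-23 + 1/20))) = -9568/((3061/20)/(-459/20)) = -9568/((-20/459*3061/20)) = -9568/(-3061/459) = -9568*(-459/3061) = 4391712/3061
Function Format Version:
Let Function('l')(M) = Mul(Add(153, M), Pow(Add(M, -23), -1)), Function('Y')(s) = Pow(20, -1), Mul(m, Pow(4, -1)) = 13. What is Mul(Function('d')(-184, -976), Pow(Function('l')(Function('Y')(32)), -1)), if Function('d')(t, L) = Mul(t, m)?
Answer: Rational(4391712, 3061) ≈ 1434.7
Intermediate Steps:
m = 52 (m = Mul(4, 13) = 52)
Function('d')(t, L) = Mul(52, t) (Function('d')(t, L) = Mul(t, 52) = Mul(52, t))
Function('Y')(s) = Rational(1, 20)
Function('l')(M) = Mul(Pow(Add(-23, M), -1), Add(153, M)) (Function('l')(M) = Mul(Add(153, M), Pow(Add(-23, M), -1)) = Mul(Pow(Add(-23, M), -1), Add(153, M)))
Mul(Function('d')(-184, -976), Pow(Function('l')(Function('Y')(32)), -1)) = Mul(Mul(52, -184), Pow(Mul(Pow(Add(-23, Rational(1, 20)), -1), Add(153, Rational(1, 20))), -1)) = Mul(-9568, Pow(Mul(Pow(Rational(-459, 20), -1), Rational(3061, 20)), -1)) = Mul(-9568, Pow(Mul(Rational(-20, 459), Rational(3061, 20)), -1)) = Mul(-9568, Pow(Rational(-3061, 459), -1)) = Mul(-9568, Rational(-459, 3061)) = Rational(4391712, 3061)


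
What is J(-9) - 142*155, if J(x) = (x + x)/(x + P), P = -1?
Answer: -110041/5 ≈ -22008.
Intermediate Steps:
J(x) = 2*x/(-1 + x) (J(x) = (x + x)/(x - 1) = (2*x)/(-1 + x) = 2*x/(-1 + x))
J(-9) - 142*155 = 2*(-9)/(-1 - 9) - 142*155 = 2*(-9)/(-10) - 22010 = 2*(-9)*(-⅒) - 22010 = 9/5 - 22010 = -110041/5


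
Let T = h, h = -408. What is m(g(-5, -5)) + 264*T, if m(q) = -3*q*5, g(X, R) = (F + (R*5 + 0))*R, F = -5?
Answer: -109962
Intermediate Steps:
g(X, R) = R*(-5 + 5*R) (g(X, R) = (-5 + (R*5 + 0))*R = (-5 + (5*R + 0))*R = (-5 + 5*R)*R = R*(-5 + 5*R))
T = -408
m(q) = -15*q
m(g(-5, -5)) + 264*T = -75*(-5)*(-1 - 5) + 264*(-408) = -75*(-5)*(-6) - 107712 = -15*150 - 107712 = -2250 - 107712 = -109962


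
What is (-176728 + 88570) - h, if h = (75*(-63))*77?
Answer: 275667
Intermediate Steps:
h = -363825 (h = -4725*77 = -363825)
(-176728 + 88570) - h = (-176728 + 88570) - 1*(-363825) = -88158 + 363825 = 275667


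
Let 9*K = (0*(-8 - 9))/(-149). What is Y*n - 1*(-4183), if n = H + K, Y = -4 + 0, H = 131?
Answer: 3659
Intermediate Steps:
K = 0 (K = ((0*(-8 - 9))/(-149))/9 = ((0*(-17))*(-1/149))/9 = (0*(-1/149))/9 = (1/9)*0 = 0)
Y = -4
n = 131 (n = 131 + 0 = 131)
Y*n - 1*(-4183) = -4*131 - 1*(-4183) = -524 + 4183 = 3659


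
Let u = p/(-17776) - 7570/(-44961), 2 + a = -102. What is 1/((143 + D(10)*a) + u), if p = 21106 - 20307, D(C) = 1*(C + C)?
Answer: -799226736/1548003547151 ≈ -0.00051630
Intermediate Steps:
a = -104 (a = -2 - 102 = -104)
D(C) = 2*C (D(C) = 1*(2*C) = 2*C)
p = 799
u = 98640481/799226736 (u = 799/(-17776) - 7570/(-44961) = 799*(-1/17776) - 7570*(-1/44961) = -799/17776 + 7570/44961 = 98640481/799226736 ≈ 0.12342)
1/((143 + D(10)*a) + u) = 1/((143 + (2*10)*(-104)) + 98640481/799226736) = 1/((143 + 20*(-104)) + 98640481/799226736) = 1/((143 - 2080) + 98640481/799226736) = 1/(-1937 + 98640481/799226736) = 1/(-1548003547151/799226736) = -799226736/1548003547151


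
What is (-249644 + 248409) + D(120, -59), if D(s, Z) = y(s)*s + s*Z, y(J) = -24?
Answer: -11195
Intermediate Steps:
D(s, Z) = -24*s + Z*s (D(s, Z) = -24*s + s*Z = -24*s + Z*s)
(-249644 + 248409) + D(120, -59) = (-249644 + 248409) + 120*(-24 - 59) = -1235 + 120*(-83) = -1235 - 9960 = -11195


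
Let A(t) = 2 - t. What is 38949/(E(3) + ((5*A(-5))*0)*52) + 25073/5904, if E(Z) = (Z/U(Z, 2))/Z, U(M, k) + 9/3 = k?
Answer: -229929823/5904 ≈ -38945.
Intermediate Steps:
U(M, k) = -3 + k
E(Z) = -1 (E(Z) = (Z/(-3 + 2))/Z = (Z/(-1))/Z = (Z*(-1))/Z = (-Z)/Z = -1)
38949/(E(3) + ((5*A(-5))*0)*52) + 25073/5904 = 38949/(-1 + ((5*(2 - 1*(-5)))*0)*52) + 25073/5904 = 38949/(-1 + ((5*(2 + 5))*0)*52) + 25073*(1/5904) = 38949/(-1 + ((5*7)*0)*52) + 25073/5904 = 38949/(-1 + (35*0)*52) + 25073/5904 = 38949/(-1 + 0*52) + 25073/5904 = 38949/(-1 + 0) + 25073/5904 = 38949/(-1) + 25073/5904 = 38949*(-1) + 25073/5904 = -38949 + 25073/5904 = -229929823/5904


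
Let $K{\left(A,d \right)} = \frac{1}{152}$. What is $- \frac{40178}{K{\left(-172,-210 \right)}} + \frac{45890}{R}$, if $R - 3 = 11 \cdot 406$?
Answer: $- \frac{27292387374}{4469} \approx -6.107 \cdot 10^{6}$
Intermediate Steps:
$K{\left(A,d \right)} = \frac{1}{152}$
$R = 4469$ ($R = 3 + 11 \cdot 406 = 3 + 4466 = 4469$)
$- \frac{40178}{K{\left(-172,-210 \right)}} + \frac{45890}{R} = - 40178 \frac{1}{\frac{1}{152}} + \frac{45890}{4469} = \left(-40178\right) 152 + 45890 \cdot \frac{1}{4469} = -6107056 + \frac{45890}{4469} = - \frac{27292387374}{4469}$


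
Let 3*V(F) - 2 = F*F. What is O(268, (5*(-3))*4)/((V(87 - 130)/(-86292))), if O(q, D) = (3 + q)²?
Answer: -6337370772/617 ≈ -1.0271e+7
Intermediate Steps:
V(F) = ⅔ + F²/3 (V(F) = ⅔ + (F*F)/3 = ⅔ + F²/3)
O(268, (5*(-3))*4)/((V(87 - 130)/(-86292))) = (3 + 268)²/(((⅔ + (87 - 130)²/3)/(-86292))) = 271²/(((⅔ + (⅓)*(-43)²)*(-1/86292))) = 73441/(((⅔ + (⅓)*1849)*(-1/86292))) = 73441/(((⅔ + 1849/3)*(-1/86292))) = 73441/((617*(-1/86292))) = 73441/(-617/86292) = 73441*(-86292/617) = -6337370772/617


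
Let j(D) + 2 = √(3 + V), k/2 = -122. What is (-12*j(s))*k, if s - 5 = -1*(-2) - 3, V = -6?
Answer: -5856 + 2928*I*√3 ≈ -5856.0 + 5071.4*I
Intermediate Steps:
k = -244 (k = 2*(-122) = -244)
s = 4 (s = 5 + (-1*(-2) - 3) = 5 + (2 - 3) = 5 - 1 = 4)
j(D) = -2 + I*√3 (j(D) = -2 + √(3 - 6) = -2 + √(-3) = -2 + I*√3)
(-12*j(s))*k = -12*(-2 + I*√3)*(-244) = (24 - 12*I*√3)*(-244) = -5856 + 2928*I*√3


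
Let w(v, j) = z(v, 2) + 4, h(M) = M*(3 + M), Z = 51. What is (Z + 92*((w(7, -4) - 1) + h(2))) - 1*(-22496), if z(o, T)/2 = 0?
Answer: 23743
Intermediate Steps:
z(o, T) = 0 (z(o, T) = 2*0 = 0)
w(v, j) = 4 (w(v, j) = 0 + 4 = 4)
(Z + 92*((w(7, -4) - 1) + h(2))) - 1*(-22496) = (51 + 92*((4 - 1) + 2*(3 + 2))) - 1*(-22496) = (51 + 92*(3 + 2*5)) + 22496 = (51 + 92*(3 + 10)) + 22496 = (51 + 92*13) + 22496 = (51 + 1196) + 22496 = 1247 + 22496 = 23743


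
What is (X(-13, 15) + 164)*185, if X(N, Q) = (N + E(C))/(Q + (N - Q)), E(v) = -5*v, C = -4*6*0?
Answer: 30525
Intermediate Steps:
C = 0 (C = -24*0 = 0)
X(N, Q) = 1 (X(N, Q) = (N - 5*0)/(Q + (N - Q)) = (N + 0)/N = N/N = 1)
(X(-13, 15) + 164)*185 = (1 + 164)*185 = 165*185 = 30525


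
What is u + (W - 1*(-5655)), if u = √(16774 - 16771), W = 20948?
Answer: 26603 + √3 ≈ 26605.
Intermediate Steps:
u = √3 ≈ 1.7320
u + (W - 1*(-5655)) = √3 + (20948 - 1*(-5655)) = √3 + (20948 + 5655) = √3 + 26603 = 26603 + √3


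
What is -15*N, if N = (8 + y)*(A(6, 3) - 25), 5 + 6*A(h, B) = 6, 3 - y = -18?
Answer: 21605/2 ≈ 10803.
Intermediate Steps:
y = 21 (y = 3 - 1*(-18) = 3 + 18 = 21)
A(h, B) = ⅙ (A(h, B) = -⅚ + (⅙)*6 = -⅚ + 1 = ⅙)
N = -4321/6 (N = (8 + 21)*(⅙ - 25) = 29*(-149/6) = -4321/6 ≈ -720.17)
-15*N = -15*(-4321/6) = 21605/2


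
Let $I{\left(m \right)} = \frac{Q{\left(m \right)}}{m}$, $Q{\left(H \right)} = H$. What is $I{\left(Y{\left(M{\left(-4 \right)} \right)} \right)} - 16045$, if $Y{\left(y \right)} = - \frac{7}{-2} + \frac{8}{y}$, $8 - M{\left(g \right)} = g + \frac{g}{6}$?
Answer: $-16044$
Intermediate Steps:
$M{\left(g \right)} = 8 - \frac{7 g}{6}$ ($M{\left(g \right)} = 8 - \left(g + \frac{g}{6}\right) = 8 - \frac{7 g}{6}$)
$Y{\left(y \right)} = \frac{7}{2} + \frac{8}{y}$ ($Y{\left(y \right)} = \left(-7\right) \left(- \frac{1}{2}\right) + \frac{8}{y} = \frac{7}{2} + \frac{8}{y}$)
$I{\left(m \right)} = 1$ ($I{\left(m \right)} = \frac{m}{m} = 1$)
$I{\left(Y{\left(M{\left(-4 \right)} \right)} \right)} - 16045 = 1 - 16045 = -16044$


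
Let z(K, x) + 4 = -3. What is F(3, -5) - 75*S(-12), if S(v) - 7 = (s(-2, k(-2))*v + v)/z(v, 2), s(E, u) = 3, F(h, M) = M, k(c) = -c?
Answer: -7310/7 ≈ -1044.3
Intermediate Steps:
z(K, x) = -7 (z(K, x) = -4 - 3 = -7)
S(v) = 7 - 4*v/7 (S(v) = 7 + (3*v + v)/(-7) = 7 + (4*v)*(-1/7) = 7 - 4*v/7)
F(3, -5) - 75*S(-12) = -5 - 75*(7 - 4/7*(-12)) = -5 - 75*(7 + 48/7) = -5 - 75*97/7 = -5 - 7275/7 = -7310/7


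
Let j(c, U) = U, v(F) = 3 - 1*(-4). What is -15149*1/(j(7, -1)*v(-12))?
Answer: 15149/7 ≈ 2164.1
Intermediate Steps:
v(F) = 7 (v(F) = 3 + 4 = 7)
-15149*1/(j(7, -1)*v(-12)) = -15149/((-1*7)) = -15149/(-7) = -15149*(-⅐) = 15149/7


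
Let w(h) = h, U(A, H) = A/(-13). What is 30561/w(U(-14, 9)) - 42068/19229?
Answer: 155897105/5494 ≈ 28376.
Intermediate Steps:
U(A, H) = -A/13 (U(A, H) = A*(-1/13) = -A/13)
30561/w(U(-14, 9)) - 42068/19229 = 30561/((-1/13*(-14))) - 42068/19229 = 30561/(14/13) - 42068*1/19229 = 30561*(13/14) - 42068/19229 = 397293/14 - 42068/19229 = 155897105/5494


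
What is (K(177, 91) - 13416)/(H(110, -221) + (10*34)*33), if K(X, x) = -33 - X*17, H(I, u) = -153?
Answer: -5486/3689 ≈ -1.4871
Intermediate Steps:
K(X, x) = -33 - 17*X
(K(177, 91) - 13416)/(H(110, -221) + (10*34)*33) = ((-33 - 17*177) - 13416)/(-153 + (10*34)*33) = ((-33 - 3009) - 13416)/(-153 + 340*33) = (-3042 - 13416)/(-153 + 11220) = -16458/11067 = -16458*1/11067 = -5486/3689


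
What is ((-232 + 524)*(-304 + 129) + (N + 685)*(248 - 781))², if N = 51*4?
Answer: 275558853969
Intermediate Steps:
N = 204
((-232 + 524)*(-304 + 129) + (N + 685)*(248 - 781))² = ((-232 + 524)*(-304 + 129) + (204 + 685)*(248 - 781))² = (292*(-175) + 889*(-533))² = (-51100 - 473837)² = (-524937)² = 275558853969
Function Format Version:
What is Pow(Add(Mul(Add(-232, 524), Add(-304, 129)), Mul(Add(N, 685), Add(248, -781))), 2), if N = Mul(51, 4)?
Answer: 275558853969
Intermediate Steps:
N = 204
Pow(Add(Mul(Add(-232, 524), Add(-304, 129)), Mul(Add(N, 685), Add(248, -781))), 2) = Pow(Add(Mul(Add(-232, 524), Add(-304, 129)), Mul(Add(204, 685), Add(248, -781))), 2) = Pow(Add(Mul(292, -175), Mul(889, -533)), 2) = Pow(Add(-51100, -473837), 2) = Pow(-524937, 2) = 275558853969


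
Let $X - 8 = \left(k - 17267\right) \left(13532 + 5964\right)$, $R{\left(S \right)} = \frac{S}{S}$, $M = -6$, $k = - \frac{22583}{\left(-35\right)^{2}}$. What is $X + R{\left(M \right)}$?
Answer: $- \frac{412821121343}{1225} \approx -3.37 \cdot 10^{8}$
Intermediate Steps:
$k = - \frac{22583}{1225} \approx -18.435$
$R{\left(S \right)} = 1$
$X = - \frac{412821122568}{1225}$ ($X = 8 + \left(- \frac{22583}{1225} - 17267\right) \left(13532 + 5964\right) = 8 - \frac{412821132368}{1225} = - \frac{412821122568}{1225} \approx -3.37 \cdot 10^{8}$)
$X + R{\left(M \right)} = - \frac{412821122568}{1225} + 1 = - \frac{412821121343}{1225}$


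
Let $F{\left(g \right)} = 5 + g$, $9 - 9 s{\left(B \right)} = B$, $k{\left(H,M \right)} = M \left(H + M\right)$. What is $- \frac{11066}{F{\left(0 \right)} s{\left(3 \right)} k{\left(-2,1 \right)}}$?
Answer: $\frac{16599}{5} \approx 3319.8$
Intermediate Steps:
$s{\left(B \right)} = 1 - \frac{B}{9}$
$- \frac{11066}{F{\left(0 \right)} s{\left(3 \right)} k{\left(-2,1 \right)}} = - \frac{11066}{\left(5 + 0\right) \left(1 - \frac{1}{3}\right) 1 \left(-2 + 1\right)} = - \frac{11066}{5 \left(1 - \frac{1}{3}\right) 1 \left(-1\right)} = - \frac{11066}{5 \cdot \frac{2}{3} \left(-1\right)} = - \frac{11066}{\frac{10}{3} \left(-1\right)} = - \frac{11066}{- \frac{10}{3}} = \left(-11066\right) \left(- \frac{3}{10}\right) = \frac{16599}{5}$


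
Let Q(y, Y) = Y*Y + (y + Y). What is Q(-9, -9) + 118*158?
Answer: 18707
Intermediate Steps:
Q(y, Y) = Y + y + Y**2 (Q(y, Y) = Y**2 + (Y + y) = Y + y + Y**2)
Q(-9, -9) + 118*158 = (-9 - 9 + (-9)**2) + 118*158 = (-9 - 9 + 81) + 18644 = 63 + 18644 = 18707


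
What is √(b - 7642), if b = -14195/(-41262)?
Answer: I*√24594180702/1794 ≈ 87.417*I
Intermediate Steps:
b = 14195/41262 (b = -14195*(-1/41262) = 14195/41262 ≈ 0.34402)
√(b - 7642) = √(14195/41262 - 7642) = √(-315310009/41262) = I*√24594180702/1794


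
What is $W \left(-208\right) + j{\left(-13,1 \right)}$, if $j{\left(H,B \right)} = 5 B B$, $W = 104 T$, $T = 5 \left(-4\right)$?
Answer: $432645$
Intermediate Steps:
$T = -20$
$W = -2080$ ($W = 104 \left(-20\right) = -2080$)
$j{\left(H,B \right)} = 5 B^{2}$
$W \left(-208\right) + j{\left(-13,1 \right)} = \left(-2080\right) \left(-208\right) + 5 \cdot 1^{2} = 432640 + 5 \cdot 1 = 432640 + 5 = 432645$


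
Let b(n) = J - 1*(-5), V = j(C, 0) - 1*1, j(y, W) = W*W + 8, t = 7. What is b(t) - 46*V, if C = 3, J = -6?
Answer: -323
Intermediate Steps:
j(y, W) = 8 + W² (j(y, W) = W² + 8 = 8 + W²)
V = 7 (V = (8 + 0²) - 1*1 = (8 + 0) - 1 = 8 - 1 = 7)
b(n) = -1 (b(n) = -6 - 1*(-5) = -6 + 5 = -1)
b(t) - 46*V = -1 - 46*7 = -1 - 322 = -323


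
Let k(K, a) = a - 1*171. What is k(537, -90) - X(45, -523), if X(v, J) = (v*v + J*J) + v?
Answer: -275860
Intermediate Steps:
k(K, a) = -171 + a (k(K, a) = a - 171 = -171 + a)
X(v, J) = v + J**2 + v**2 (X(v, J) = (v**2 + J**2) + v = (J**2 + v**2) + v = v + J**2 + v**2)
k(537, -90) - X(45, -523) = (-171 - 90) - (45 + (-523)**2 + 45**2) = -261 - (45 + 273529 + 2025) = -261 - 1*275599 = -261 - 275599 = -275860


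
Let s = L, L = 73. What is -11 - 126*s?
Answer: -9209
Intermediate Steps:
s = 73
-11 - 126*s = -11 - 126*73 = -11 - 9198 = -9209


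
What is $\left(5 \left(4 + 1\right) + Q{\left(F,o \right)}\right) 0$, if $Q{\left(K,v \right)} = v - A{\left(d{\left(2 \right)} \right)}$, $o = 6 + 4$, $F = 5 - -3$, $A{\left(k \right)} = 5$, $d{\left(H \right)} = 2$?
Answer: $0$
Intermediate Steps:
$F = 8$ ($F = 5 + 3 = 8$)
$o = 10$
$Q{\left(K,v \right)} = -5 + v$ ($Q{\left(K,v \right)} = v - 5 = -5 + v$)
$\left(5 \left(4 + 1\right) + Q{\left(F,o \right)}\right) 0 = \left(5 \left(4 + 1\right) + \left(-5 + 10\right)\right) 0 = \left(5 \cdot 5 + 5\right) 0 = \left(25 + 5\right) 0 = 30 \cdot 0 = 0$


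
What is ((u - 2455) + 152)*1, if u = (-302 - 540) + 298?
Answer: -2847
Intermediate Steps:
u = -544 (u = -842 + 298 = -544)
((u - 2455) + 152)*1 = ((-544 - 2455) + 152)*1 = (-2999 + 152)*1 = -2847*1 = -2847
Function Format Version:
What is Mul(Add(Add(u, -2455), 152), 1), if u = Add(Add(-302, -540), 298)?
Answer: -2847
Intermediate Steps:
u = -544 (u = Add(-842, 298) = -544)
Mul(Add(Add(u, -2455), 152), 1) = Mul(Add(Add(-544, -2455), 152), 1) = Mul(Add(-2999, 152), 1) = Mul(-2847, 1) = -2847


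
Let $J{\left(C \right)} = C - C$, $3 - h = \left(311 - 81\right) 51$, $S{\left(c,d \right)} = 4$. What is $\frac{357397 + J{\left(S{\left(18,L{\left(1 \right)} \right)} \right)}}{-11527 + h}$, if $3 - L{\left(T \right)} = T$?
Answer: $- \frac{357397}{23254} \approx -15.369$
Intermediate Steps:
$L{\left(T \right)} = 3 - T$
$h = -11727$ ($h = 3 - \left(311 - 81\right) 51 = 3 - 230 \cdot 51 = 3 - 11730 = -11727$)
$J{\left(C \right)} = 0$
$\frac{357397 + J{\left(S{\left(18,L{\left(1 \right)} \right)} \right)}}{-11527 + h} = \frac{357397 + 0}{-11527 - 11727} = \frac{357397}{-23254} = 357397 \left(- \frac{1}{23254}\right) = - \frac{357397}{23254}$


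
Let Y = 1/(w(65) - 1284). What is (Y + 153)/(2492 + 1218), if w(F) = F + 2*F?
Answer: 83308/2020095 ≈ 0.041240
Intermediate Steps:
w(F) = 3*F
Y = -1/1089 (Y = 1/(3*65 - 1284) = 1/(195 - 1284) = 1/(-1089) = -1/1089 ≈ -0.00091827)
(Y + 153)/(2492 + 1218) = (-1/1089 + 153)/(2492 + 1218) = (166616/1089)/3710 = (166616/1089)*(1/3710) = 83308/2020095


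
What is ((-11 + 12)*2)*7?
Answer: 14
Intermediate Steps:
((-11 + 12)*2)*7 = (1*2)*7 = 2*7 = 14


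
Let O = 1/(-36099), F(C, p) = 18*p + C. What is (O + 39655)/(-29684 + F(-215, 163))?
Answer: -1431505844/973409535 ≈ -1.4706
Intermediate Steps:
F(C, p) = C + 18*p
O = -1/36099 ≈ -2.7702e-5
(O + 39655)/(-29684 + F(-215, 163)) = (-1/36099 + 39655)/(-29684 + (-215 + 18*163)) = 1431505844/(36099*(-29684 + (-215 + 2934))) = 1431505844/(36099*(-29684 + 2719)) = (1431505844/36099)/(-26965) = (1431505844/36099)*(-1/26965) = -1431505844/973409535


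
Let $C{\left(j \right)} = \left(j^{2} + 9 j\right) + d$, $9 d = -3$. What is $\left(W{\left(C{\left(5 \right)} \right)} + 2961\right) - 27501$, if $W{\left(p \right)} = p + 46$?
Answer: $- \frac{73273}{3} \approx -24424.0$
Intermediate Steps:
$d = - \frac{1}{3}$ ($d = \frac{1}{9} \left(-3\right) = - \frac{1}{3} \approx -0.33333$)
$C{\left(j \right)} = - \frac{1}{3} + j^{2} + 9 j$ ($C{\left(j \right)} = \left(j^{2} + 9 j\right) - \frac{1}{3} = - \frac{1}{3} + j^{2} + 9 j$)
$W{\left(p \right)} = 46 + p$
$\left(W{\left(C{\left(5 \right)} \right)} + 2961\right) - 27501 = \left(\left(46 + \left(- \frac{1}{3} + 5^{2} + 9 \cdot 5\right)\right) + 2961\right) - 27501 = \left(\left(46 + \left(- \frac{1}{3} + 25 + 45\right)\right) + 2961\right) - 27501 = \left(\left(46 + \frac{209}{3}\right) + 2961\right) - 27501 = \left(\frac{347}{3} + 2961\right) - 27501 = \frac{9230}{3} - 27501 = - \frac{73273}{3}$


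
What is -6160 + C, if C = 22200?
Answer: 16040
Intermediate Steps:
-6160 + C = -6160 + 22200 = 16040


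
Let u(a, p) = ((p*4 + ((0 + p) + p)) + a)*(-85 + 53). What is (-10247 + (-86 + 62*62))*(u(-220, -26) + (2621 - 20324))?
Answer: 36799119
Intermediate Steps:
u(a, p) = -192*p - 32*a (u(a, p) = ((4*p + (p + p)) + a)*(-32) = ((4*p + 2*p) + a)*(-32) = (6*p + a)*(-32) = (a + 6*p)*(-32) = -192*p - 32*a)
(-10247 + (-86 + 62*62))*(u(-220, -26) + (2621 - 20324)) = (-10247 + (-86 + 62*62))*((-192*(-26) - 32*(-220)) + (2621 - 20324)) = (-10247 + (-86 + 3844))*((4992 + 7040) - 17703) = (-10247 + 3758)*(12032 - 17703) = -6489*(-5671) = 36799119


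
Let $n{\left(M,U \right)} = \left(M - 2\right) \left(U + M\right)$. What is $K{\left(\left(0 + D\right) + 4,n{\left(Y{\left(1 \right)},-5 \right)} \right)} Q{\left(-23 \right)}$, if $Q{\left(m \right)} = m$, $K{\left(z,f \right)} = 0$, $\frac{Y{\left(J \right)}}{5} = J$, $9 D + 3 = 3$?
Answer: $0$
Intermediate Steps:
$D = 0$ ($D = - \frac{1}{3} + \frac{1}{9} \cdot 3 = - \frac{1}{3} + \frac{1}{3} = 0$)
$Y{\left(J \right)} = 5 J$
$n{\left(M,U \right)} = \left(-2 + M\right) \left(M + U\right)$
$K{\left(\left(0 + D\right) + 4,n{\left(Y{\left(1 \right)},-5 \right)} \right)} Q{\left(-23 \right)} = 0 \left(-23\right) = 0$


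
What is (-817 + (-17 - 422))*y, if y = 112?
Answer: -140672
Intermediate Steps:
(-817 + (-17 - 422))*y = (-817 + (-17 - 422))*112 = (-817 - 439)*112 = -1256*112 = -140672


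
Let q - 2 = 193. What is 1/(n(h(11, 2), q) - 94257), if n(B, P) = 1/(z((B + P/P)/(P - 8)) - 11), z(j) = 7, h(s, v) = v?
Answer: -4/377029 ≈ -1.0609e-5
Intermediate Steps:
q = 195 (q = 2 + 193 = 195)
n(B, P) = -1/4 (n(B, P) = 1/(7 - 11) = 1/(-4) = -1/4)
1/(n(h(11, 2), q) - 94257) = 1/(-1/4 - 94257) = 1/(-377029/4) = -4/377029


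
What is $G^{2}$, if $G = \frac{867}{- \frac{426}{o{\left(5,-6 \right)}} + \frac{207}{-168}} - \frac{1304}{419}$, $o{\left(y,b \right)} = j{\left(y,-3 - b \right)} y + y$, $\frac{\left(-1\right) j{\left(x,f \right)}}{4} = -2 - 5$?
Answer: $\frac{995958427849300224}{22365833938009} \approx 44530.0$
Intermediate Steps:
$j{\left(x,f \right)} = 28$ ($j{\left(x,f \right)} = - 4 \left(-2 - 5\right) = \left(-4\right) \left(-7\right) = 28$)
$o{\left(y,b \right)} = 29 y$ ($o{\left(y,b \right)} = 28 y + y = 29 y$)
$G = - \frac{997977168}{4729253}$ ($G = \frac{867}{- \frac{426}{29 \cdot 5} + \frac{207}{-168}} - \frac{1304}{419} = \frac{867}{- \frac{426}{145} + 207 \left(- \frac{1}{168}\right)} - \frac{1304}{419} = \frac{867}{\left(-426\right) \frac{1}{145} - \frac{69}{56}} - \frac{1304}{419} = \frac{867}{- \frac{426}{145} - \frac{69}{56}} - \frac{1304}{419} = \frac{867}{- \frac{33861}{8120}} - \frac{1304}{419} = 867 \left(- \frac{8120}{33861}\right) - \frac{1304}{419} = - \frac{2346680}{11287} - \frac{1304}{419} = - \frac{997977168}{4729253} \approx -211.02$)
$G^{2} = \left(- \frac{997977168}{4729253}\right)^{2} = \frac{995958427849300224}{22365833938009}$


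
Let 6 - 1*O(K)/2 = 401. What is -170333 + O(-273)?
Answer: -171123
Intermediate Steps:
O(K) = -790 (O(K) = 12 - 2*401 = 12 - 802 = -790)
-170333 + O(-273) = -170333 - 790 = -171123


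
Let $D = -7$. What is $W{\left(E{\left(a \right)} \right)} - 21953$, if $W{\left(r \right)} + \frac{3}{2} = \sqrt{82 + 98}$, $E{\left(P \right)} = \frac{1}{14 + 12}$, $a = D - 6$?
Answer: $- \frac{43909}{2} + 6 \sqrt{5} \approx -21941.0$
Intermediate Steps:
$a = -13$ ($a = -7 - 6 = -13$)
$E{\left(P \right)} = \frac{1}{26}$
$W{\left(r \right)} = - \frac{3}{2} + 6 \sqrt{5}$ ($W{\left(r \right)} = - \frac{3}{2} + \sqrt{82 + 98} = - \frac{3}{2} + \sqrt{180} = - \frac{3}{2} + 6 \sqrt{5}$)
$W{\left(E{\left(a \right)} \right)} - 21953 = \left(- \frac{3}{2} + 6 \sqrt{5}\right) - 21953 = - \frac{43909}{2} + 6 \sqrt{5}$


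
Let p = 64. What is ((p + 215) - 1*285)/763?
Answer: -6/763 ≈ -0.0078637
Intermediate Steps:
((p + 215) - 1*285)/763 = ((64 + 215) - 1*285)/763 = (279 - 285)*(1/763) = -6*1/763 = -6/763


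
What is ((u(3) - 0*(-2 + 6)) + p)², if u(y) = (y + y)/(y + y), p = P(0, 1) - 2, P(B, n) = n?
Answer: 0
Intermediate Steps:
p = -1 (p = 1 - 2 = -1)
u(y) = 1 (u(y) = (2*y)/((2*y)) = (2*y)*(1/(2*y)) = 1)
((u(3) - 0*(-2 + 6)) + p)² = ((1 - 0*(-2 + 6)) - 1)² = ((1 - 0*4) - 1)² = ((1 - 1*0) - 1)² = ((1 + 0) - 1)² = (1 - 1)² = 0² = 0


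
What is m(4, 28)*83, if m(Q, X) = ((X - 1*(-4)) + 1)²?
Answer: 90387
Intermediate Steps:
m(Q, X) = (5 + X)² (m(Q, X) = ((X + 4) + 1)² = ((4 + X) + 1)² = (5 + X)²)
m(4, 28)*83 = (5 + 28)²*83 = 33²*83 = 1089*83 = 90387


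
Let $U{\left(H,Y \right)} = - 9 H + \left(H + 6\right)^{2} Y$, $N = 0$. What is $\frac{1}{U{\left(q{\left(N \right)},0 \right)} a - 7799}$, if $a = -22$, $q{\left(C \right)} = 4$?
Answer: $- \frac{1}{7007} \approx -0.00014271$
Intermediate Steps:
$U{\left(H,Y \right)} = - 9 H + Y \left(6 + H\right)^{2}$ ($U{\left(H,Y \right)} = - 9 H + \left(6 + H\right)^{2} Y = - 9 H + Y \left(6 + H\right)^{2}$)
$\frac{1}{U{\left(q{\left(N \right)},0 \right)} a - 7799} = \frac{1}{\left(\left(-9\right) 4 + 0 \left(6 + 4\right)^{2}\right) \left(-22\right) - 7799} = \frac{1}{\left(-36 + 0 \cdot 10^{2}\right) \left(-22\right) - 7799} = \frac{1}{\left(-36 + 0 \cdot 100\right) \left(-22\right) - 7799} = \frac{1}{\left(-36 + 0\right) \left(-22\right) - 7799} = \frac{1}{\left(-36\right) \left(-22\right) - 7799} = \frac{1}{792 - 7799} = \frac{1}{-7007} = - \frac{1}{7007}$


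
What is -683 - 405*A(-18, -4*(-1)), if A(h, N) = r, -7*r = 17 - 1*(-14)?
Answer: 7774/7 ≈ 1110.6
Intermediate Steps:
r = -31/7 (r = -(17 - 1*(-14))/7 = -(17 + 14)/7 = -1/7*31 = -31/7 ≈ -4.4286)
A(h, N) = -31/7
-683 - 405*A(-18, -4*(-1)) = -683 - 405*(-31/7) = -683 + 12555/7 = 7774/7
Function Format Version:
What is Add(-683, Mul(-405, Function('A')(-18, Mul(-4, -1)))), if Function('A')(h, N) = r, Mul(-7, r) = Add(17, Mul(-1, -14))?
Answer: Rational(7774, 7) ≈ 1110.6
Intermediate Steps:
r = Rational(-31, 7) (r = Mul(Rational(-1, 7), Add(17, Mul(-1, -14))) = Mul(Rational(-1, 7), Add(17, 14)) = Mul(Rational(-1, 7), 31) = Rational(-31, 7) ≈ -4.4286)
Function('A')(h, N) = Rational(-31, 7)
Add(-683, Mul(-405, Function('A')(-18, Mul(-4, -1)))) = Add(-683, Mul(-405, Rational(-31, 7))) = Add(-683, Rational(12555, 7)) = Rational(7774, 7)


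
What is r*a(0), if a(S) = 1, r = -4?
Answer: -4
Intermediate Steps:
r*a(0) = -4*1 = -4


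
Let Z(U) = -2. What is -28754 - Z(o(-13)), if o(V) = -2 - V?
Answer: -28752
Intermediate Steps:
-28754 - Z(o(-13)) = -28754 - 1*(-2) = -28754 + 2 = -28752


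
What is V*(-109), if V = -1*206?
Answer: 22454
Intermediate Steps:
V = -206
V*(-109) = -206*(-109) = 22454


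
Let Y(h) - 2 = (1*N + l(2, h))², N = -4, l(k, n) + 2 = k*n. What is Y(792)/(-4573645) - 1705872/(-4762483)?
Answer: -4056939300098/21781906560535 ≈ -0.18625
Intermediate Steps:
l(k, n) = -2 + k*n
Y(h) = 2 + (-6 + 2*h)² (Y(h) = 2 + (1*(-4) + (-2 + 2*h))² = 2 + (-4 + (-2 + 2*h))² = 2 + (-6 + 2*h)²)
Y(792)/(-4573645) - 1705872/(-4762483) = (2 + 4*(-3 + 792)²)/(-4573645) - 1705872/(-4762483) = (2 + 4*789²)*(-1/4573645) - 1705872*(-1/4762483) = (2 + 4*622521)*(-1/4573645) + 1705872/4762483 = (2 + 2490084)*(-1/4573645) + 1705872/4762483 = 2490086*(-1/4573645) + 1705872/4762483 = -2490086/4573645 + 1705872/4762483 = -4056939300098/21781906560535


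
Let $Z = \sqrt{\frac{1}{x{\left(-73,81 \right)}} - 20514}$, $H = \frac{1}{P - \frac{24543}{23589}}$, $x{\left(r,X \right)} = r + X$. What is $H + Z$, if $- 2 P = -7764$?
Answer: $\frac{2621}{10171995} + \frac{i \sqrt{328222}}{4} \approx 0.00025767 + 143.23 i$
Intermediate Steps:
$x{\left(r,X \right)} = X + r$
$P = 3882$ ($P = \left(- \frac{1}{2}\right) \left(-7764\right) = 3882$)
$H = \frac{2621}{10171995}$ ($H = \frac{1}{3882 - \frac{24543}{23589}} = \frac{1}{3882 - \frac{2727}{2621}} = \frac{1}{\frac{10171995}{2621}} = \frac{2621}{10171995} \approx 0.00025767$)
$Z = \frac{i \sqrt{328222}}{4}$ ($Z = \sqrt{\frac{1}{81 - 73} - 20514} = \sqrt{\frac{1}{8} - 20514} = \sqrt{- \frac{164111}{8}} = \frac{i \sqrt{328222}}{4} \approx 143.23 i$)
$H + Z = \frac{2621}{10171995} + \frac{i \sqrt{328222}}{4}$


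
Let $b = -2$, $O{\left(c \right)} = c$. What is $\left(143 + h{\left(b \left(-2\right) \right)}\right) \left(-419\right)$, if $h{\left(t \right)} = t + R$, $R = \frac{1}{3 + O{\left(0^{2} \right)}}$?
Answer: $- \frac{185198}{3} \approx -61733.0$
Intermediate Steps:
$R = \frac{1}{3}$ ($R = \frac{1}{3 + 0^{2}} = \frac{1}{3 + 0} = \frac{1}{3} \approx 0.33333$)
$h{\left(t \right)} = \frac{1}{3} + t$ ($h{\left(t \right)} = t + \frac{1}{3} = \frac{1}{3} + t$)
$\left(143 + h{\left(b \left(-2\right) \right)}\right) \left(-419\right) = \left(143 + \left(\frac{1}{3} - -4\right)\right) \left(-419\right) = \left(143 + \left(\frac{1}{3} + 4\right)\right) \left(-419\right) = \left(143 + \frac{13}{3}\right) \left(-419\right) = \frac{442}{3} \left(-419\right) = - \frac{185198}{3}$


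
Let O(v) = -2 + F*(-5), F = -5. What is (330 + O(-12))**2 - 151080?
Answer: -26471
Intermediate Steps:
O(v) = 23 (O(v) = -2 - 5*(-5) = -2 + 25 = 23)
(330 + O(-12))**2 - 151080 = (330 + 23)**2 - 151080 = 353**2 - 151080 = 124609 - 151080 = -26471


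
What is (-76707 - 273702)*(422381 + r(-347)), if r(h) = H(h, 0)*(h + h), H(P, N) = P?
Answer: -232390898391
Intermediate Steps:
r(h) = 2*h² (r(h) = h*(h + h) = h*(2*h) = 2*h²)
(-76707 - 273702)*(422381 + r(-347)) = (-76707 - 273702)*(422381 + 2*(-347)²) = -350409*(422381 + 2*120409) = -350409*(422381 + 240818) = -350409*663199 = -232390898391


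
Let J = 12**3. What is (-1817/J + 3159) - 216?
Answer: 5083687/1728 ≈ 2941.9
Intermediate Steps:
J = 1728
(-1817/J + 3159) - 216 = (-1817/1728 + 3159) - 216 = 5456935/1728 - 216 = 5083687/1728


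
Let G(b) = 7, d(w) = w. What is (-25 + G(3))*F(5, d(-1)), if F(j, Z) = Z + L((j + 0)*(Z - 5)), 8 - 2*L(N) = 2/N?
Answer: -273/5 ≈ -54.600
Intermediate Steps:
L(N) = 4 - 1/N
F(j, Z) = 4 + Z - 1/(j*(-5 + Z)) (F(j, Z) = Z + (4 - 1/((j + 0)*(Z - 5))) = Z + (4 - 1/(j*(-5 + Z))) = 4 + Z - 1/(j*(-5 + Z)))
(-25 + G(3))*F(5, d(-1)) = (-25 + 7)*((-1 + 5*(-5 - 1)*(4 - 1))/(5*(-5 - 1))) = -18*(-1 + 5*(-6)*3)/(5*(-6)) = -18*(-1)*(-1 - 90)/(5*6) = -18*(-1)*(-91)/(5*6) = -18*91/30 = -273/5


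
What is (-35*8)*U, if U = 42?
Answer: -11760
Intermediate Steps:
(-35*8)*U = -35*8*42 = -280*42 = -11760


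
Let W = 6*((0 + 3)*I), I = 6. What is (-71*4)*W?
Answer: -30672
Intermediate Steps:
W = 108 (W = 6*((0 + 3)*6) = 6*(3*6) = 6*18 = 108)
(-71*4)*W = -71*4*108 = -284*108 = -30672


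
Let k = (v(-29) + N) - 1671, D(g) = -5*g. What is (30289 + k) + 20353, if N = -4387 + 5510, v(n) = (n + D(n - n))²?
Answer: 50935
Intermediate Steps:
v(n) = n² (v(n) = (n - 5*(n - n))² = (n - 5*0)² = (n + 0)² = n²)
N = 1123
k = 293 (k = ((-29)² + 1123) - 1671 = (841 + 1123) - 1671 = 1964 - 1671 = 293)
(30289 + k) + 20353 = (30289 + 293) + 20353 = 30582 + 20353 = 50935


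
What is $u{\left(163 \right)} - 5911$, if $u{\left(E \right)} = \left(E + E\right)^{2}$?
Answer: $100365$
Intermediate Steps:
$u{\left(E \right)} = 4 E^{2}$ ($u{\left(E \right)} = \left(2 E\right)^{2} = 4 E^{2}$)
$u{\left(163 \right)} - 5911 = 4 \cdot 163^{2} - 5911 = 4 \cdot 26569 - 5911 = 106276 - 5911 = 100365$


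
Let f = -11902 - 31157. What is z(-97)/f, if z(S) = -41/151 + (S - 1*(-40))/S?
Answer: -10/1362171 ≈ -7.3412e-6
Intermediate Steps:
z(S) = -41/151 + (40 + S)/S (z(S) = -41*1/151 + (S + 40)/S = -41/151 + (40 + S)/S)
f = -43059
z(-97)/f = (110/151 + 40/(-97))/(-43059) = (110/151 + 40*(-1/97))*(-1/43059) = (110/151 - 40/97)*(-1/43059) = (4630/14647)*(-1/43059) = -10/1362171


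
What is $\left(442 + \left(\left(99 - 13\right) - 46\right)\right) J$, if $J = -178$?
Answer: $-85796$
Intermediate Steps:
$\left(442 + \left(\left(99 - 13\right) - 46\right)\right) J = \left(442 + \left(\left(99 - 13\right) - 46\right)\right) \left(-178\right) = \left(442 + \left(86 - 46\right)\right) \left(-178\right) = \left(442 + 40\right) \left(-178\right) = 482 \left(-178\right) = -85796$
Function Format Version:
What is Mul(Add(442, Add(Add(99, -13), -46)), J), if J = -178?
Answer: -85796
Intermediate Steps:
Mul(Add(442, Add(Add(99, -13), -46)), J) = Mul(Add(442, Add(Add(99, -13), -46)), -178) = Mul(Add(442, Add(86, -46)), -178) = Mul(Add(442, 40), -178) = Mul(482, -178) = -85796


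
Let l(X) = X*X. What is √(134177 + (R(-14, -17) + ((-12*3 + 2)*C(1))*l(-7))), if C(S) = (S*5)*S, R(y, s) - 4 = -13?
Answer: 3*√13982 ≈ 354.74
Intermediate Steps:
R(y, s) = -9 (R(y, s) = 4 - 13 = -9)
C(S) = 5*S² (C(S) = (5*S)*S = 5*S²)
l(X) = X²
√(134177 + (R(-14, -17) + ((-12*3 + 2)*C(1))*l(-7))) = √(134177 + (-9 + ((-12*3 + 2)*(5*1²))*(-7)²)) = √(134177 + (-9 + ((-4*9 + 2)*(5*1))*49)) = √(134177 + (-9 + ((-36 + 2)*5)*49)) = √(134177 + (-9 - 34*5*49)) = √(134177 + (-9 - 170*49)) = √(134177 + (-9 - 8330)) = √(134177 - 8339) = √125838 = 3*√13982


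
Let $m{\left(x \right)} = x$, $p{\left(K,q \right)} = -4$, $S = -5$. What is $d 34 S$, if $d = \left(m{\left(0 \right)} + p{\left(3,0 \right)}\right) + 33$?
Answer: $-4930$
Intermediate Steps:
$d = 29$ ($d = \left(0 - 4\right) + 33 = -4 + 33 = 29$)
$d 34 S = 29 \cdot 34 \left(-5\right) = 29 \left(-170\right) = -4930$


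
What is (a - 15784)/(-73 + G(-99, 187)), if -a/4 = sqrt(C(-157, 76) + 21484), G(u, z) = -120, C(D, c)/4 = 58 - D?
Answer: 15784/193 + 56*sqrt(114)/193 ≈ 84.880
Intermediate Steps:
C(D, c) = 232 - 4*D (C(D, c) = 4*(58 - D) = 232 - 4*D)
a = -56*sqrt(114) (a = -4*sqrt((232 - 4*(-157)) + 21484) = -4*sqrt((232 + 628) + 21484) = -4*sqrt(860 + 21484) = -56*sqrt(114) ≈ -597.92)
(a - 15784)/(-73 + G(-99, 187)) = (-56*sqrt(114) - 15784)/(-73 - 120) = (-15784 - 56*sqrt(114))/(-193) = (-15784 - 56*sqrt(114))*(-1/193) = 15784/193 + 56*sqrt(114)/193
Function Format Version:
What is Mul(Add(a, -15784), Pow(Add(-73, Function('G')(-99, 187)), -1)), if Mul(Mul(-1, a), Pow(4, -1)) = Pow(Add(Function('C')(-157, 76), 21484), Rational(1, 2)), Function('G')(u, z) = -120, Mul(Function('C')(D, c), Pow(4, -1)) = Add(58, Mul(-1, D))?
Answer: Add(Rational(15784, 193), Mul(Rational(56, 193), Pow(114, Rational(1, 2)))) ≈ 84.880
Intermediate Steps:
Function('C')(D, c) = Add(232, Mul(-4, D)) (Function('C')(D, c) = Mul(4, Add(58, Mul(-1, D))) = Add(232, Mul(-4, D)))
a = Mul(-56, Pow(114, Rational(1, 2))) (a = Mul(-4, Pow(Add(Add(232, Mul(-4, -157)), 21484), Rational(1, 2))) = Mul(-4, Pow(Add(Add(232, 628), 21484), Rational(1, 2))) = Mul(-4, Pow(Add(860, 21484), Rational(1, 2))) = Mul(-4, Pow(22344, Rational(1, 2))) = Mul(-4, Mul(14, Pow(114, Rational(1, 2)))) = Mul(-56, Pow(114, Rational(1, 2))) ≈ -597.92)
Mul(Add(a, -15784), Pow(Add(-73, Function('G')(-99, 187)), -1)) = Mul(Add(Mul(-56, Pow(114, Rational(1, 2))), -15784), Pow(Add(-73, -120), -1)) = Mul(Add(-15784, Mul(-56, Pow(114, Rational(1, 2)))), Pow(-193, -1)) = Mul(Add(-15784, Mul(-56, Pow(114, Rational(1, 2)))), Rational(-1, 193)) = Add(Rational(15784, 193), Mul(Rational(56, 193), Pow(114, Rational(1, 2))))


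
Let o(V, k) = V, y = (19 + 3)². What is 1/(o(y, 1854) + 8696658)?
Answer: 1/8697142 ≈ 1.1498e-7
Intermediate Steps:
y = 484 (y = 22² = 484)
1/(o(y, 1854) + 8696658) = 1/(484 + 8696658) = 1/8697142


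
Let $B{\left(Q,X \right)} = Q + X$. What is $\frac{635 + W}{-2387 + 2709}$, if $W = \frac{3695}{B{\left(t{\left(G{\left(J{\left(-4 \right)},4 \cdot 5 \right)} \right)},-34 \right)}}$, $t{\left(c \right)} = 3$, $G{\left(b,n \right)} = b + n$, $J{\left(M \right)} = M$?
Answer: $\frac{7995}{4991} \approx 1.6019$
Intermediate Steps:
$W = - \frac{3695}{31}$ ($W = \frac{3695}{3 - 34} = \frac{3695}{-31} = 3695 \left(- \frac{1}{31}\right) = - \frac{3695}{31} \approx -119.19$)
$\frac{635 + W}{-2387 + 2709} = \frac{635 - \frac{3695}{31}}{-2387 + 2709} = \frac{15990}{31 \cdot 322} = \frac{15990}{31} \cdot \frac{1}{322} = \frac{7995}{4991}$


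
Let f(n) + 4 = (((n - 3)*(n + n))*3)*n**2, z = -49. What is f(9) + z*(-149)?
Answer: 33541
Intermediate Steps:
f(n) = -4 + 6*n**3*(-3 + n) (f(n) = -4 + (((n - 3)*(n + n))*3)*n**2 = -4 + (((-3 + n)*(2*n))*3)*n**2 = -4 + ((2*n*(-3 + n))*3)*n**2 = -4 + (6*n*(-3 + n))*n**2 = -4 + 6*n**3*(-3 + n))
f(9) + z*(-149) = (-4 - 18*9**3 + 6*9**4) - 49*(-149) = (-4 - 18*729 + 6*6561) + 7301 = (-4 - 13122 + 39366) + 7301 = 26240 + 7301 = 33541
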